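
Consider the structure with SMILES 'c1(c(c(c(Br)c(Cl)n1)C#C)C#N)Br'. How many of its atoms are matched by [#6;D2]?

2

Check the 13 heavy atoms by environment: 1× n (aromatic, D2) → no; 5× c (aromatic, D3) → no; 1× Cl (D1) → no; 2× Br (D1) → no; 2× C (D2) → match; 1× N (D1) → no; 1× C (D1) → no.
That gives 2 matching atoms.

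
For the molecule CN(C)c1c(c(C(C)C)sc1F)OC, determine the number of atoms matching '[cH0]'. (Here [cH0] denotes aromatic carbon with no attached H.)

4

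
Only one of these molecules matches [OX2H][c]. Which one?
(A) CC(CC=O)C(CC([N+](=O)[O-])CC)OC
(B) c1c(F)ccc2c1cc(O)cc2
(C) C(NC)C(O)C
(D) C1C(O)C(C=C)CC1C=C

[OX2H][c] describes a hydroxyl oxygen attached to an aromatic carbon (a phenol).
(A) has a methoxy ether (-OCH3) but the oxygen has H0, not H1.
(B) contains a hydroxyl group (-OH), which satisfies every atom and bond constraint.
(C) has a hydroxyl group (-OH) but the -OH is on an aliphatic carbon, not an aromatic c.
(D) has a hydroxyl group (-OH) but the -OH is on an aliphatic carbon, not an aromatic c.
So the answer is (B).

B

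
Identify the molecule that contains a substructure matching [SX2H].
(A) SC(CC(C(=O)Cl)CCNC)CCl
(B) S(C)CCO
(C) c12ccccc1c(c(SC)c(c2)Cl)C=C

A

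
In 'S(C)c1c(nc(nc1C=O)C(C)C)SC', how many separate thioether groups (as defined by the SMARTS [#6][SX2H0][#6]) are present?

2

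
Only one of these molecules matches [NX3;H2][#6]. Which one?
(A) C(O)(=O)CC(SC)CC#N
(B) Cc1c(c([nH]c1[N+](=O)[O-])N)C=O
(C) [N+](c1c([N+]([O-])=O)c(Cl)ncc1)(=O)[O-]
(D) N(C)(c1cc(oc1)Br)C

B

[NX3;H2][#6] describes a trivalent nitrogen with two H attached to carbon (a primary amine).
(A) has a nitrile (-C#N) but the nitrogen is NX1 (triple-bonded), not NX3 with two H.
(B) contains a primary amino group (-NH2), which satisfies every atom and bond constraint.
(C) has a nitro group (-[N+](=O)[O-]) but the nitrogen is [N+] with no H, not NX3H2.
(D) has a dimethylamino group (-N(CH3)2) but the nitrogen has H0, not H2.
So the answer is (B).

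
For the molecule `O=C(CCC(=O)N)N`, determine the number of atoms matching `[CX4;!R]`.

Check the 8 heavy atoms by environment: 2× C (X4, acyclic) → match; 2× C (X3, acyclic) → no; 2× O (X1, acyclic) → no; 2× N (X3, acyclic) → no.
That gives 2 matching atoms.

2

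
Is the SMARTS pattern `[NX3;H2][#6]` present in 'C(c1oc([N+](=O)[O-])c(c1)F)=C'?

No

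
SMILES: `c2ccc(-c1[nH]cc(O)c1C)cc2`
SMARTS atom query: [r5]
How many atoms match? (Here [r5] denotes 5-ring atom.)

5

Check the 13 heavy atoms by environment: 1× n (aromatic, in 5-ring) → match; 4× c (aromatic, in 5-ring) → match; 1× C (acyclic) → no; 6× c (aromatic, in 6-ring) → no; 1× O (acyclic) → no.
Summing the matching environments: 1 + 4 = 5 matching atoms.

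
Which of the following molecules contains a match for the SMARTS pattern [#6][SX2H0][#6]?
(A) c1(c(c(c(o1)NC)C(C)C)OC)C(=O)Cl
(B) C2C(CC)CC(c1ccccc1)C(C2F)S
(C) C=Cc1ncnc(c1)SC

[#6][SX2H0][#6] describes an aliphatic sulfur bridging two carbons with no H on the sulfur (a thioether).
(A) has a methoxy ether (-OCH3) but the bridging atom is O, not S.
(B) has a thiol (-SH) but the sulfur has H1, not H0 bridging two carbons.
(C) contains a methylthio ether (-SCH3), which satisfies every atom and bond constraint.
So the answer is (C).

C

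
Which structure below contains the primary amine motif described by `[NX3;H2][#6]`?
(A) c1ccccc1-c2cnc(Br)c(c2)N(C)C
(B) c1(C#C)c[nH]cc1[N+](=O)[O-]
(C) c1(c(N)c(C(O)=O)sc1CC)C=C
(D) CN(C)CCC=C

[NX3;H2][#6] describes a trivalent nitrogen with two H attached to carbon (a primary amine).
(A) has a dimethylamino group (-N(CH3)2) but the nitrogen has H0, not H2.
(B) has a nitro group (-[N+](=O)[O-]) but the nitrogen is [N+] with no H, not NX3H2.
(C) contains a primary amino group (-NH2), which satisfies every atom and bond constraint.
(D) has a dimethylamino group (-N(CH3)2) but the nitrogen has H0, not H2.
So the answer is (C).

C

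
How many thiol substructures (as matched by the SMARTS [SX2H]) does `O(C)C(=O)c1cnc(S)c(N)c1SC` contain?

[SX2H] is the SMARTS for a thiol: an aliphatic sulfur with two connections, one being H.
Exactly one fragment in the molecule meets all constraints, giving 1 match.

1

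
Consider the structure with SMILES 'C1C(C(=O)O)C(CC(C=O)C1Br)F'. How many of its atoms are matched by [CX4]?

Check the 13 heavy atoms by environment: 6× C (X4) → match; 1× Br (X1) → no; 2× C (X3) → no; 2× O (X1) → no; 1× O (X2) → no; 1× F (X1) → no.
That gives 6 matching atoms.

6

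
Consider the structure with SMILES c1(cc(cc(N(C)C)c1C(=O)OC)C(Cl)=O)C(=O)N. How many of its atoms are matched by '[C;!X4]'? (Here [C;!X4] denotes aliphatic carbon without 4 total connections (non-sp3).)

3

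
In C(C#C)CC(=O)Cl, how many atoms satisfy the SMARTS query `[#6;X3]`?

1

The query [#6;X3] means: any carbon (aromatic or not) with three total connections.
Check the 7 heavy atoms by environment: 2× C (X4) → no; 1× C (X3) → match; 1× O (X1) → no; 1× Cl (X1) → no; 2× C (X2) → no.
That gives 1 matching atom.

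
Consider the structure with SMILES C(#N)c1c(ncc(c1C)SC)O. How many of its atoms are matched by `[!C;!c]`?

The query [!C;!c] means: neither aliphatic nor aromatic carbon — same as [!#6].
Check the 12 heavy atoms by environment: 1× n (aromatic) → match; 5× c (aromatic) → no; 3× C → no; 1× O → match; 1× S → match; 1× N → match.
Summing the matching environments: 1 + 1 + 1 + 1 = 4 matching atoms.

4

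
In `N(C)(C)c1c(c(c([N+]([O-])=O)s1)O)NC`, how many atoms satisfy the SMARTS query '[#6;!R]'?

3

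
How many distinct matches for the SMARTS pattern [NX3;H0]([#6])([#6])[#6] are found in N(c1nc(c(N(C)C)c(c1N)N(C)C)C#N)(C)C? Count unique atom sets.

3

[NX3;H0]([#6])([#6])[#6] is the SMARTS for a tertiary amine: a trivalent nitrogen with no H, bonded to three carbons.
The molecule carries 3 separate instances of a dimethylamino group (-N(CH3)2) meeting every constraint; each maps to a distinct set of atoms, giving 3 matches.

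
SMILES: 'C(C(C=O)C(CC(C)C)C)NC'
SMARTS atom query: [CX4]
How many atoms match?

The query [CX4] means: C with X4: aliphatic carbon with exactly 4 total connections (bonds + H).
Check the 12 heavy atoms by environment: 9× C (X4) → match; 1× N (X3) → no; 1× C (X3) → no; 1× O (X1) → no.
That gives 9 matching atoms.

9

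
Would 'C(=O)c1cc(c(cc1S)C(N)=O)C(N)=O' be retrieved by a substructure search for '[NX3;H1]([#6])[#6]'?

No

The pattern [NX3;H1]([#6])[#6] describes a trivalent nitrogen with one H, bonded to two carbons — a secondary amine.
The closest candidate here is a primary amide (-C(=O)NH2), but the -C(=O)NH2 nitrogen has H2, not H1. No other fragment satisfies the full query, so there is no match.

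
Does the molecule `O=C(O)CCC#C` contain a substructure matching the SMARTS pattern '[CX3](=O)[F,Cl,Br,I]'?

No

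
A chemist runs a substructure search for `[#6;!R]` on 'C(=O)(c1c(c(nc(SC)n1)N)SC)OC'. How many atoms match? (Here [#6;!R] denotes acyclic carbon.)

The query [#6;!R] means: carbon not in any ring.
Check the 15 heavy atoms by environment: 2× n (aromatic, in 6-ring) → no; 4× c (aromatic, in 6-ring) → no; 1× N (acyclic) → no; 4× C (acyclic) → match; 2× O (acyclic) → no; 2× S (acyclic) → no.
That gives 4 matching atoms.

4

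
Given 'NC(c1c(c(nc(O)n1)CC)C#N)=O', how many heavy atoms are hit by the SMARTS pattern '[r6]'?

6

The query [r6] means: r6 matches atoms in a six-membered ring.
Check the 14 heavy atoms by environment: 2× n (aromatic, in 6-ring) → match; 4× c (aromatic, in 6-ring) → match; 4× C (acyclic) → no; 2× O (acyclic) → no; 2× N (acyclic) → no.
Summing the matching environments: 2 + 4 = 6 matching atoms.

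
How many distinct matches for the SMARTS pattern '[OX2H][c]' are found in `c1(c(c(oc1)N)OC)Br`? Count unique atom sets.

0

[OX2H][c] is the SMARTS for a phenol: a hydroxyl oxygen attached to an aromatic carbon.
The molecule has a methoxy ether (-OCH3), but the oxygen has H0, not H1; nothing else fits, so there are 0 matches.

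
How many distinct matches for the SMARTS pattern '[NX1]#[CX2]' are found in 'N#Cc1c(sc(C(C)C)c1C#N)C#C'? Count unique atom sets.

2

[NX1]#[CX2] is the SMARTS for a nitrile: a nitrogen triple-bonded to a two-connected carbon.
The molecule carries 2 separate instances of a nitrile (-C#N) meeting every constraint; each maps to a distinct set of atoms, giving 2 matches.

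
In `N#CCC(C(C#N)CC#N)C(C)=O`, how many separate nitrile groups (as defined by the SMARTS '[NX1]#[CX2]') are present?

3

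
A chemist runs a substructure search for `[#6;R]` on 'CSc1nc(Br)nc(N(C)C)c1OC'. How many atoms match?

4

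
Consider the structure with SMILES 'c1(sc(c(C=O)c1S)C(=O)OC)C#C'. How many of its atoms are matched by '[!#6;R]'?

1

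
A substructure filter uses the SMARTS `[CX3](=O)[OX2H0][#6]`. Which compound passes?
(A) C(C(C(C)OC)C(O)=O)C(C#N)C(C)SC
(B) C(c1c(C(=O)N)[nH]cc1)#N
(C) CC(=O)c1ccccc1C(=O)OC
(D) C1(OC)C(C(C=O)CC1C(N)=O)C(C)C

C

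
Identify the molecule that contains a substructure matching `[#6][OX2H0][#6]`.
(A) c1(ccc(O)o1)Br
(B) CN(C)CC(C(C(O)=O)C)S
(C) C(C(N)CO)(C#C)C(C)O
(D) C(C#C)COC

D

[#6][OX2H0][#6] describes an aliphatic oxygen bridging two carbons with no H on the oxygen (an ether).
(A) has a hydroxyl group (-OH) but the oxygen has H1, not H0 bridging two carbons.
(B) has a carboxylic acid group (-C(=O)OH) but the -OH oxygen has H1; the =O is OX1, not OX2.
(C) has a hydroxyl group (-OH) but the oxygen has H1, not H0 bridging two carbons.
(D) contains a methoxy ether (-OCH3), which satisfies every atom and bond constraint.
So the answer is (D).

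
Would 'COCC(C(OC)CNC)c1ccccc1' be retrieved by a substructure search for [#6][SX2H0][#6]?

No

The pattern [#6][SX2H0][#6] describes an aliphatic sulfur bridging two carbons with no H on the sulfur — a thioether.
The closest candidate here is a methoxy ether (-OCH3), but the bridging atom is O, not S. No other fragment satisfies the full query, so there is no match.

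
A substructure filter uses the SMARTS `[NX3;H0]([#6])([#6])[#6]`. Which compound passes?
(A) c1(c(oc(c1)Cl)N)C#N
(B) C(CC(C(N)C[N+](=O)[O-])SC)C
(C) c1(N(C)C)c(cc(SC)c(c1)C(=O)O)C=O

C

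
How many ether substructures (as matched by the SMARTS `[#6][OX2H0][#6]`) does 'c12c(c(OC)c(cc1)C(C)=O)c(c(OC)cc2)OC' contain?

[#6][OX2H0][#6] is the SMARTS for an ether: an aliphatic oxygen bridging two carbons with no H on the oxygen.
The molecule carries 3 separate instances of a methoxy ether (-OCH3) meeting every constraint; each maps to a distinct set of atoms, giving 3 matches.

3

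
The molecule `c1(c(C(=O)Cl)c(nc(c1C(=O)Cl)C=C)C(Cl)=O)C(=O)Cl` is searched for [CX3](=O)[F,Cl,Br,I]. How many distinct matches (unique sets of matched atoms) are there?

[CX3](=O)[F,Cl,Br,I] is the SMARTS for an acyl halide: a carbonyl carbon bonded to a halogen.
The molecule carries 4 separate instances of an acyl chloride (-C(=O)Cl) meeting every constraint; each maps to a distinct set of atoms, giving 4 matches.

4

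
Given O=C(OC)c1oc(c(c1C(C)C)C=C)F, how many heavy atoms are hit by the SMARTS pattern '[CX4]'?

Check the 15 heavy atoms by environment: 1× o (aromatic, X2) → no; 4× c (aromatic, X3) → no; 4× C (X4) → match; 3× C (X3) → no; 1× O (X1) → no; 1× O (X2) → no; 1× F (X1) → no.
That gives 4 matching atoms.

4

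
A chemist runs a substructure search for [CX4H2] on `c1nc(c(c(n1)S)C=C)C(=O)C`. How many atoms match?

0

Check the 12 heavy atoms by environment: 2× n (aromatic, H0, X2) → no; 1× c (aromatic, H1, X3) → no; 3× c (aromatic, H0, X3) → no; 1× S (H1, X2) → no; 1× C (H1, X3) → no; 1× C (H2, X3) → no; 1× C (H0, X3) → no; 1× O (H0, X1) → no; 1× C (H3, X4) → no.
No environment satisfies the query, so 0 matching atoms.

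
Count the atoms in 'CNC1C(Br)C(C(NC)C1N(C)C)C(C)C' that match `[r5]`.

The query [r5] means: r5 matches atoms in a five-membered ring.
Check the 16 heavy atoms by environment: 5× C (in 5-ring) → match; 1× Br (acyclic) → no; 3× N (acyclic) → no; 7× C (acyclic) → no.
That gives 5 matching atoms.

5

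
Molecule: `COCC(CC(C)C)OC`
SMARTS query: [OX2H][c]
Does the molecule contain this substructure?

No

The pattern [OX2H][c] describes a hydroxyl oxygen attached to an aromatic carbon — a phenol.
The closest candidate here is a methoxy ether (-OCH3), but the oxygen has H0, not H1. No other fragment satisfies the full query, so there is no match.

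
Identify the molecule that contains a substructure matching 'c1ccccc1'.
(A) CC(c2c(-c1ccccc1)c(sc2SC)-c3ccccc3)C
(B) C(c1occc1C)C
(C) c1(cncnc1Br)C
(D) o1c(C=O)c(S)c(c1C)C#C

A

c1ccccc1 describes six aromatic carbons in a ring (a benzene ring).
(A) contains a phenyl ring, which satisfies every atom and bond constraint.
(B) has a methyl group (-CH3) but no six-membered all-carbon aromatic ring is present.
(C) has a methyl group (-CH3) but no six-membered all-carbon aromatic ring is present.
(D) has a methyl group (-CH3) but no six-membered all-carbon aromatic ring is present.
So the answer is (A).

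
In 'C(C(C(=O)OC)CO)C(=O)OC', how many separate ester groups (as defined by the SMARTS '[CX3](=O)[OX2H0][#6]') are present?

2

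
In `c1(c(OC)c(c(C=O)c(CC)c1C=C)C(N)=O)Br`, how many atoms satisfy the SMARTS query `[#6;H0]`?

7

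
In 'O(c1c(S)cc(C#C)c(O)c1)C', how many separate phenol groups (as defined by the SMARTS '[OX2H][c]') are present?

1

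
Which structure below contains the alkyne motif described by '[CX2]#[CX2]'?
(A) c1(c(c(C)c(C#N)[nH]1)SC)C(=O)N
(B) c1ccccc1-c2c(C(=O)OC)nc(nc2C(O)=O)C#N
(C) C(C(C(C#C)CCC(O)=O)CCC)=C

C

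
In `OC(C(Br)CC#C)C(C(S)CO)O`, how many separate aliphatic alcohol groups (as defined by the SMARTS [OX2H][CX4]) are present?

[OX2H][CX4] is the SMARTS for an aliphatic alcohol: a hydroxyl oxygen bound to an sp3 (X4) carbon.
The molecule carries 3 separate instances of a hydroxyl group (-OH) meeting every constraint; each maps to a distinct set of atoms, giving 3 matches.

3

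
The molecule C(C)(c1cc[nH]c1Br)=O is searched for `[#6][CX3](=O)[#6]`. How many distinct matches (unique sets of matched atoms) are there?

1

[#6][CX3](=O)[#6] is the SMARTS for a ketone: a carbonyl carbon (no H) flanked by two carbons.
Exactly one fragment in the molecule meets all constraints, giving 1 match.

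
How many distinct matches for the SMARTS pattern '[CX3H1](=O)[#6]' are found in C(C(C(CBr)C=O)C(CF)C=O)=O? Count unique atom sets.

3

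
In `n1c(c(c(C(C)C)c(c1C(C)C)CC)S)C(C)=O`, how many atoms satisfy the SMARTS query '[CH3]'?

6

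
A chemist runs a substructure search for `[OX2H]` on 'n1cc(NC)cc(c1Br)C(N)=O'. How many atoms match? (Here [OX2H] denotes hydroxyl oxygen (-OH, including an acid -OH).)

Check the 12 heavy atoms by environment: 1× n (aromatic, H0, X2) → no; 3× c (aromatic, H0, X3) → no; 2× c (aromatic, H1, X3) → no; 1× C (H0, X3) → no; 1× O (H0, X1) → no; 1× N (H2, X3) → no; 1× Br (H0, X1) → no; 1× N (H1, X3) → no; 1× C (H3, X4) → no.
No environment satisfies the query, so 0 matching atoms.

0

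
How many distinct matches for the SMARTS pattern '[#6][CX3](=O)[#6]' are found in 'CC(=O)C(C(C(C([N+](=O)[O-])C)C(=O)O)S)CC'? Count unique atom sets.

[#6][CX3](=O)[#6] is the SMARTS for a ketone: a carbonyl carbon (no H) flanked by two carbons.
Exactly one fragment in the molecule meets all constraints, giving 1 match.

1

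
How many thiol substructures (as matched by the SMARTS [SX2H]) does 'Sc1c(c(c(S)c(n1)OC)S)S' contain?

[SX2H] is the SMARTS for a thiol: an aliphatic sulfur with two connections, one being H.
The molecule carries 4 separate instances of a thiol (-SH) meeting every constraint; each maps to a distinct set of atoms, giving 4 matches.

4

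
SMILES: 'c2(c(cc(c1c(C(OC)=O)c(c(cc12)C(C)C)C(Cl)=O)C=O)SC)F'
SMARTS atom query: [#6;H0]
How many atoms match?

The query [#6;H0] means: any carbon with no attached hydrogen.
Check the 25 heavy atoms by environment: 8× c (aromatic, H0) → match; 2× c (aromatic, H1) → no; 2× C (H1) → no; 4× C (H3) → no; 2× C (H0) → match; 4× O (H0) → no; 1× Cl (H0) → no; 1× F (H0) → no; 1× S (H0) → no.
Summing the matching environments: 8 + 2 = 10 matching atoms.

10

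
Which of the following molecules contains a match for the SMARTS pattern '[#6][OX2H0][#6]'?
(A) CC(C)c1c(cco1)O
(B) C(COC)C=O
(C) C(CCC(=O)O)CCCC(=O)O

B

[#6][OX2H0][#6] describes an aliphatic oxygen bridging two carbons with no H on the oxygen (an ether).
(A) has a hydroxyl group (-OH) but the oxygen has H1, not H0 bridging two carbons.
(B) contains a methoxy ether (-OCH3), which satisfies every atom and bond constraint.
(C) has a carboxylic acid group (-C(=O)OH) but the -OH oxygen has H1; the =O is OX1, not OX2.
So the answer is (B).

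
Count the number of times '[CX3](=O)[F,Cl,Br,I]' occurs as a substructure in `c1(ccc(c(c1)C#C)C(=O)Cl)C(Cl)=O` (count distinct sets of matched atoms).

[CX3](=O)[F,Cl,Br,I] is the SMARTS for an acyl halide: a carbonyl carbon bonded to a halogen.
The molecule carries 2 separate instances of an acyl chloride (-C(=O)Cl) meeting every constraint; each maps to a distinct set of atoms, giving 2 matches.

2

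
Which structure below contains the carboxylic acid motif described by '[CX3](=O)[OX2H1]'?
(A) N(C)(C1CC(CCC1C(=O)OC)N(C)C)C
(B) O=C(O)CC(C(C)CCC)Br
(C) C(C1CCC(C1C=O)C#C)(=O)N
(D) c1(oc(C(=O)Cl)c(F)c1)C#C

B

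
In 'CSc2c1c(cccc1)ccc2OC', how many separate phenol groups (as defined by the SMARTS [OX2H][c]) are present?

0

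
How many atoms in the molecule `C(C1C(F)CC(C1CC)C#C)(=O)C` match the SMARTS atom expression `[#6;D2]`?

3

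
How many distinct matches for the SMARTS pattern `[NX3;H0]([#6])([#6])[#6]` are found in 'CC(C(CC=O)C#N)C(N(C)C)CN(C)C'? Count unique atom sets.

[NX3;H0]([#6])([#6])[#6] is the SMARTS for a tertiary amine: a trivalent nitrogen with no H, bonded to three carbons.
The molecule carries 2 separate instances of a dimethylamino group (-N(CH3)2) meeting every constraint; each maps to a distinct set of atoms, giving 2 matches.

2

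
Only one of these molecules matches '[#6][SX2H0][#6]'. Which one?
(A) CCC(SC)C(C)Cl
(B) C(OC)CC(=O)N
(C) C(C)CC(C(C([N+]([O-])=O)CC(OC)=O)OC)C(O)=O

[#6][SX2H0][#6] describes an aliphatic sulfur bridging two carbons with no H on the sulfur (a thioether).
(A) contains a methylthio ether (-SCH3), which satisfies every atom and bond constraint.
(B) has a methoxy ether (-OCH3) but the bridging atom is O, not S.
(C) has a methoxy ether (-OCH3) but the bridging atom is O, not S.
So the answer is (A).

A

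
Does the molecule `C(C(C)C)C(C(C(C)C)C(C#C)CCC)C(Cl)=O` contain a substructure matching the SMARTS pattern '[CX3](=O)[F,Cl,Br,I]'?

Yes

The pattern [CX3](=O)[F,Cl,Br,I] describes a carbonyl carbon bonded to a halogen — an acyl halide.
The molecule carries an acyl chloride (-C(=O)Cl), whose atoms satisfy every constraint of the query, so the pattern matches.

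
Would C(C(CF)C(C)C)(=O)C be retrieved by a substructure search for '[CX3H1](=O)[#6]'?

No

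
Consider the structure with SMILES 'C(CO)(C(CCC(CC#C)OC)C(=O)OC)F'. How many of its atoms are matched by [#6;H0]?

Check the 17 heavy atoms by environment: 4× C (H2) → no; 4× C (H1) → no; 2× C (H0) → match; 3× O (H0) → no; 2× C (H3) → no; 1× F (H0) → no; 1× O (H1) → no.
That gives 2 matching atoms.

2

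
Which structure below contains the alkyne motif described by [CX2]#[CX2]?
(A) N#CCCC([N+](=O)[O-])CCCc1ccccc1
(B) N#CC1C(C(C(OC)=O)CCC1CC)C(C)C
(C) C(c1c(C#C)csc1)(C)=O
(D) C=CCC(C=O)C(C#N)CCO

[CX2]#[CX2] describes a carbon-carbon triple bond (an alkyne).
(A) has a nitrile (-C#N) but the triple bond is C#N, not C#C.
(B) has a nitrile (-C#N) but the triple bond is C#N, not C#C.
(C) contains an ethynyl group (-C#CH), which satisfies every atom and bond constraint.
(D) has a nitrile (-C#N) but the triple bond is C#N, not C#C.
So the answer is (C).

C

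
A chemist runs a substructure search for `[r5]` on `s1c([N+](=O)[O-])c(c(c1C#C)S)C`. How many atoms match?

The query [r5] means: r5 matches atoms in a five-membered ring.
Check the 12 heavy atoms by environment: 1× s (aromatic, in 5-ring) → match; 4× c (aromatic, in 5-ring) → match; 1× N (charge +1, acyclic) → no; 1× O (charge -1, acyclic) → no; 1× O (acyclic) → no; 3× C (acyclic) → no; 1× S (acyclic) → no.
Summing the matching environments: 1 + 4 = 5 matching atoms.

5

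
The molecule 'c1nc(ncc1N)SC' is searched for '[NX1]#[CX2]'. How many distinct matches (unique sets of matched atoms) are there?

0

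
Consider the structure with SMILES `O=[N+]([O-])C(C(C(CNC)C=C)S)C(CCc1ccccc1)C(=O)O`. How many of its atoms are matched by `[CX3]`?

3

Check the 24 heavy atoms by environment: 8× C (X4) → no; 3× C (X3) → match; 2× O (X1) → no; 1× O (X2) → no; 1× N (X3) → no; 1× N (charge +1, X3) → no; 1× O (charge -1, X1) → no; 1× S (X2) → no; 6× c (aromatic, X3) → no.
That gives 3 matching atoms.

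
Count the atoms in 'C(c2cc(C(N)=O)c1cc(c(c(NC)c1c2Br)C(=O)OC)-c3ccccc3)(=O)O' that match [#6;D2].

7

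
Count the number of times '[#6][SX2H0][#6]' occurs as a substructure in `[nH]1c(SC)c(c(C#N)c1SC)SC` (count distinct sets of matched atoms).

3

[#6][SX2H0][#6] is the SMARTS for a thioether: an aliphatic sulfur bridging two carbons with no H on the sulfur.
The molecule carries 3 separate instances of a methylthio ether (-SCH3) meeting every constraint; each maps to a distinct set of atoms, giving 3 matches.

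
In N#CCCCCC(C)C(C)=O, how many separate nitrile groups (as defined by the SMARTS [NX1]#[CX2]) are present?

1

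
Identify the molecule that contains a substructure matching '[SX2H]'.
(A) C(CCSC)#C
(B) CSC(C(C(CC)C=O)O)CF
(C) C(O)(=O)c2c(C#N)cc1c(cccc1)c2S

[SX2H] describes an aliphatic sulfur with two connections, one being H (a thiol).
(A) has a methylthio ether (-SCH3) but the sulfur has H0 (bonded to two carbons), not H1.
(B) has a methylthio ether (-SCH3) but the sulfur has H0 (bonded to two carbons), not H1.
(C) contains a thiol (-SH), which satisfies every atom and bond constraint.
So the answer is (C).

C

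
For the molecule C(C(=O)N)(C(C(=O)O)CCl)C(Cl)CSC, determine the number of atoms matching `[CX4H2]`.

The query [CX4H2] means: sp3 carbon (X4) with exactly two hydrogens.
Check the 15 heavy atoms by environment: 2× C (H2, X4) → match; 3× C (H1, X4) → no; 2× Cl (H0, X1) → no; 2× C (H0, X3) → no; 2× O (H0, X1) → no; 1× O (H1, X2) → no; 1× S (H0, X2) → no; 1× C (H3, X4) → no; 1× N (H2, X3) → no.
That gives 2 matching atoms.

2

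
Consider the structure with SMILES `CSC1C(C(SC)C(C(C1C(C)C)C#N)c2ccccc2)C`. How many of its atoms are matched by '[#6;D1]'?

Check the 22 heavy atoms by environment: 7× C (D3) → no; 2× S (D2) → no; 5× C (D1) → match; 1× c (aromatic, D3) → no; 5× c (aromatic, D2) → no; 1× C (D2) → no; 1× N (D1) → no.
That gives 5 matching atoms.

5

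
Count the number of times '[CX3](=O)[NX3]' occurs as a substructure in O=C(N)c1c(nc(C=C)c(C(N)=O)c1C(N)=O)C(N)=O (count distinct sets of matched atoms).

4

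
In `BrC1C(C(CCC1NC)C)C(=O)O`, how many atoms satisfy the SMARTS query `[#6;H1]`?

The query [#6;H1] means: any carbon bearing exactly one hydrogen.
Check the 13 heavy atoms by environment: 2× C (H2) → no; 4× C (H1) → match; 2× C (H3) → no; 1× C (H0) → no; 1× O (H0) → no; 1× O (H1) → no; 1× N (H1) → no; 1× Br (H0) → no.
That gives 4 matching atoms.

4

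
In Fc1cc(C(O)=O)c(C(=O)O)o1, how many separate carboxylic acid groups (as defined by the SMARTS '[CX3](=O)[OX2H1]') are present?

[CX3](=O)[OX2H1] is the SMARTS for a carboxylic acid: an sp2 carbon double-bonded to O and single-bonded to an -OH oxygen.
The molecule carries 2 separate instances of a carboxylic acid group (-C(=O)OH) meeting every constraint; each maps to a distinct set of atoms, giving 2 matches.

2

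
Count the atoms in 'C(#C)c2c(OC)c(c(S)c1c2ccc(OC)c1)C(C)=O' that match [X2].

5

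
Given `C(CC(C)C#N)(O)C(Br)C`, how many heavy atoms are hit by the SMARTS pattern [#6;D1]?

Check the 10 heavy atoms by environment: 2× C (D1) → match; 3× C (D3) → no; 2× C (D2) → no; 1× N (D1) → no; 1× Br (D1) → no; 1× O (D1) → no.
That gives 2 matching atoms.

2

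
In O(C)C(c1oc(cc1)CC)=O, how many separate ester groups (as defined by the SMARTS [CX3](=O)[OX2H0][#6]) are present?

1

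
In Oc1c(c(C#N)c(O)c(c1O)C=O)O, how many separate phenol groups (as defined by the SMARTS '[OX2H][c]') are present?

4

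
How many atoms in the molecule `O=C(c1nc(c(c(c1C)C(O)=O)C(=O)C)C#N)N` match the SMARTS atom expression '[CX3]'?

Check the 18 heavy atoms by environment: 1× n (aromatic, X2) → no; 5× c (aromatic, X3) → no; 2× C (X4) → no; 3× C (X3) → match; 3× O (X1) → no; 1× O (X2) → no; 1× N (X3) → no; 1× C (X2) → no; 1× N (X1) → no.
That gives 3 matching atoms.

3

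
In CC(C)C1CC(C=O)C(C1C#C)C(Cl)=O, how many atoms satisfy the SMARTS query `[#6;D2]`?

3

Check the 15 heavy atoms by environment: 6× C (D3) → no; 3× C (D2) → match; 2× O (D1) → no; 3× C (D1) → no; 1× Cl (D1) → no.
That gives 3 matching atoms.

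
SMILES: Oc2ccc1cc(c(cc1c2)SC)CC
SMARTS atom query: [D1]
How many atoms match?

3

Check the 15 heavy atoms by environment: 5× c (aromatic, D3) → no; 5× c (aromatic, D2) → no; 1× S (D2) → no; 2× C (D1) → match; 1× O (D1) → match; 1× C (D2) → no.
Summing the matching environments: 2 + 1 = 3 matching atoms.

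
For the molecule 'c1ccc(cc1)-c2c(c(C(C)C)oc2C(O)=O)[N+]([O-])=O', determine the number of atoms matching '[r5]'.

5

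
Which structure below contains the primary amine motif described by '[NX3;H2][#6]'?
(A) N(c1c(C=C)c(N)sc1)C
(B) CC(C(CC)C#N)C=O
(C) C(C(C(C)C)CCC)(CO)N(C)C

A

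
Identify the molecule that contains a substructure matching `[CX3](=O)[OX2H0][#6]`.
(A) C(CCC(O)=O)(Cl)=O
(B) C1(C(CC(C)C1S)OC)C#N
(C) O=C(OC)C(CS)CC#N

[CX3](=O)[OX2H0][#6] describes a carbonyl carbon bonded to an oxygen that is itself bonded to carbon (no H on that O) (an ester).
(A) has a carboxylic acid group (-C(=O)OH) but the singly-bonded O carries H (OX2H1, not H0).
(B) has a methoxy ether (-OCH3) but the ether oxygen is not adjacent to a C=O carbon.
(C) contains a methyl-ester group (-C(=O)OCH3), which satisfies every atom and bond constraint.
So the answer is (C).

C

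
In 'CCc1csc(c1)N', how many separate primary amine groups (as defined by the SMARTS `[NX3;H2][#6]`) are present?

1

[NX3;H2][#6] is the SMARTS for a primary amine: a trivalent nitrogen with two H attached to carbon.
Exactly one fragment in the molecule meets all constraints, giving 1 match.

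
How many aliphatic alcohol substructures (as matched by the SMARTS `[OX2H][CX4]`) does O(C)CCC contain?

[OX2H][CX4] is the SMARTS for an aliphatic alcohol: a hydroxyl oxygen bound to an sp3 (X4) carbon.
The molecule has a methoxy ether (-OCH3), but the oxygen has H0 (ether), not H1; nothing else fits, so there are 0 matches.

0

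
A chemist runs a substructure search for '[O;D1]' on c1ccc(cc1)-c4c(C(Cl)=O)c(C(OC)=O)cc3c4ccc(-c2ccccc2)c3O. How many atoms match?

3

Check the 30 heavy atoms by environment: 9× c (aromatic, D3) → no; 13× c (aromatic, D2) → no; 3× O (D1) → match; 2× C (D3) → no; 1× Cl (D1) → no; 1× O (D2) → no; 1× C (D1) → no.
That gives 3 matching atoms.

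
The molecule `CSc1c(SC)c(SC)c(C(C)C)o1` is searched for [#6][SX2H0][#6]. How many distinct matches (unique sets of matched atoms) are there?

[#6][SX2H0][#6] is the SMARTS for a thioether: an aliphatic sulfur bridging two carbons with no H on the sulfur.
The molecule carries 3 separate instances of a methylthio ether (-SCH3) meeting every constraint; each maps to a distinct set of atoms, giving 3 matches.

3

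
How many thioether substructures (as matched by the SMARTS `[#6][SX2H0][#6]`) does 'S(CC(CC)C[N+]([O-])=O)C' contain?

1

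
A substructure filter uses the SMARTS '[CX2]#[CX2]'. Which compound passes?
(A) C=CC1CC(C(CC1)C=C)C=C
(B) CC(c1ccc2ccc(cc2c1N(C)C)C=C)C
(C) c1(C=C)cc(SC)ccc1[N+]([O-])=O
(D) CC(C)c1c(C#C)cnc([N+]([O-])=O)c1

D

[CX2]#[CX2] describes a carbon-carbon triple bond (an alkyne).
(A) has a vinyl group (-CH=CH2) but the C=C is a double bond; both carbons are CX3, not CX2.
(B) has a vinyl group (-CH=CH2) but the C=C is a double bond; both carbons are CX3, not CX2.
(C) has a vinyl group (-CH=CH2) but the C=C is a double bond; both carbons are CX3, not CX2.
(D) contains an ethynyl group (-C#CH), which satisfies every atom and bond constraint.
So the answer is (D).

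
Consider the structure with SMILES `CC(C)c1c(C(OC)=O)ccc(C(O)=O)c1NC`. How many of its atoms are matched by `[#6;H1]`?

The query [#6;H1] means: any carbon bearing exactly one hydrogen.
Check the 18 heavy atoms by environment: 4× c (aromatic, H0) → no; 2× c (aromatic, H1) → match; 1× N (H1) → no; 4× C (H3) → no; 2× C (H0) → no; 3× O (H0) → no; 1× O (H1) → no; 1× C (H1) → match.
Summing the matching environments: 2 + 1 = 3 matching atoms.

3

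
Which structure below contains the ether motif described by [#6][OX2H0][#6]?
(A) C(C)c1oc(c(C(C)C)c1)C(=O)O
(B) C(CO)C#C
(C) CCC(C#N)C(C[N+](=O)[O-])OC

[#6][OX2H0][#6] describes an aliphatic oxygen bridging two carbons with no H on the oxygen (an ether).
(A) has a carboxylic acid group (-C(=O)OH) but the -OH oxygen has H1; the =O is OX1, not OX2.
(B) has a hydroxyl group (-OH) but the oxygen has H1, not H0 bridging two carbons.
(C) contains a methoxy ether (-OCH3), which satisfies every atom and bond constraint.
So the answer is (C).

C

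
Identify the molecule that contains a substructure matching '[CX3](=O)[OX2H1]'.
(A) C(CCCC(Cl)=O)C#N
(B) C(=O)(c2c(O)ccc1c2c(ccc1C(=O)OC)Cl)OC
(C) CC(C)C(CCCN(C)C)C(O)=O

C

[CX3](=O)[OX2H1] describes an sp2 carbon double-bonded to O and single-bonded to an -OH oxygen (a carboxylic acid).
(A) has an acyl chloride (-C(=O)Cl) but the carbonyl is bonded to Cl, not to an -OH oxygen.
(B) has a methyl-ester group (-C(=O)OCH3) but the singly-bonded O has no H (OX2H0, not OX2H1).
(C) contains a carboxylic acid group (-C(=O)OH), which satisfies every atom and bond constraint.
So the answer is (C).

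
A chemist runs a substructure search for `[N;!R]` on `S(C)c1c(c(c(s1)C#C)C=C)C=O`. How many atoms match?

0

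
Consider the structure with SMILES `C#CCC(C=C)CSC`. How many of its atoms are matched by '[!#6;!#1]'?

1

The query [!#6;!#1] means: not carbon and not hydrogen — any heteroatom.
Check the 9 heavy atoms by environment: 8× C → no; 1× S → match.
That gives 1 matching atom.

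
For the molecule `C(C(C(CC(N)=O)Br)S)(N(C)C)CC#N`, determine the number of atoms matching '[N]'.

Check the 15 heavy atoms by environment: 9× C → no; 3× N → match; 1× S → no; 1× O → no; 1× Br → no.
That gives 3 matching atoms.

3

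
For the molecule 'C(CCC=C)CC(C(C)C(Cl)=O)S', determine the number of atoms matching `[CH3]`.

1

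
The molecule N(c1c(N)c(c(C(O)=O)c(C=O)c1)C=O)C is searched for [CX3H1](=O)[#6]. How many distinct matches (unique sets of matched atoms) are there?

2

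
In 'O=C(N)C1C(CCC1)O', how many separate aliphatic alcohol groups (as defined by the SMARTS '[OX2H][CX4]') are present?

[OX2H][CX4] is the SMARTS for an aliphatic alcohol: a hydroxyl oxygen bound to an sp3 (X4) carbon.
Exactly one fragment in the molecule meets all constraints, giving 1 match.

1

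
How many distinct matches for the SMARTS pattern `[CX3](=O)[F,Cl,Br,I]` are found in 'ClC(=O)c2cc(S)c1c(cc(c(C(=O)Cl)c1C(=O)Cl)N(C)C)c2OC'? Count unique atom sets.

3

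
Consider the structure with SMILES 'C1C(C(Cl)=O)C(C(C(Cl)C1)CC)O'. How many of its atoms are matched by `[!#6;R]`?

0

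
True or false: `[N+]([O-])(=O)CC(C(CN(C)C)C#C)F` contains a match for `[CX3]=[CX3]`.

False

The pattern [CX3]=[CX3] describes a non-aromatic C=C double bond between two sp2 carbons — an alkene.
The closest candidate here is an ethynyl group (-C#CH), but the C-C bond is a triple bond, not a double bond. No other fragment satisfies the full query, so there is no match.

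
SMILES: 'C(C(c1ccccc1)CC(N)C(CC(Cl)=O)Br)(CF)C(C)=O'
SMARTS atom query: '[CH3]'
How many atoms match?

The query [CH3] means: aliphatic carbon with exactly three hydrogens.
Check the 22 heavy atoms by environment: 3× C (H2) → no; 4× C (H1) → no; 2× C (H0) → no; 2× O (H0) → no; 1× C (H3) → match; 1× c (aromatic, H0) → no; 5× c (aromatic, H1) → no; 1× N (H2) → no; 1× Cl (H0) → no; 1× Br (H0) → no; 1× F (H0) → no.
That gives 1 matching atom.

1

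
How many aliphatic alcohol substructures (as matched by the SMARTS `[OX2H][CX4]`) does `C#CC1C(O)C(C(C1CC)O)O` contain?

[OX2H][CX4] is the SMARTS for an aliphatic alcohol: a hydroxyl oxygen bound to an sp3 (X4) carbon.
The molecule carries 3 separate instances of a hydroxyl group (-OH) meeting every constraint; each maps to a distinct set of atoms, giving 3 matches.

3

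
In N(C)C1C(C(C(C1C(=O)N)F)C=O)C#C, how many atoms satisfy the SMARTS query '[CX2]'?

The query [CX2] means: C with X2: aliphatic carbon with exactly 2 total connections.
Check the 15 heavy atoms by environment: 6× C (X4) → no; 2× C (X3) → no; 2× O (X1) → no; 1× F (X1) → no; 2× N (X3) → no; 2× C (X2) → match.
That gives 2 matching atoms.

2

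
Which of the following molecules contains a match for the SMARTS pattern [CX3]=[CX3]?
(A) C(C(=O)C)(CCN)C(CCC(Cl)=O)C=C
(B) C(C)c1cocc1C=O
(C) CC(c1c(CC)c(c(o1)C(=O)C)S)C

A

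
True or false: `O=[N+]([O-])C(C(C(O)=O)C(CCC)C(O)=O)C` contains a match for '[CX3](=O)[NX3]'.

False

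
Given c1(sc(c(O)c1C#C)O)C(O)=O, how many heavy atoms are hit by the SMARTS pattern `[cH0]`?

4

The query [cH0] means: aromatic carbon with no attached hydrogen (substituted or ring-fusion).
Check the 12 heavy atoms by environment: 1× s (aromatic, H0) → no; 4× c (aromatic, H0) → match; 2× C (H0) → no; 1× O (H0) → no; 3× O (H1) → no; 1× C (H1) → no.
That gives 4 matching atoms.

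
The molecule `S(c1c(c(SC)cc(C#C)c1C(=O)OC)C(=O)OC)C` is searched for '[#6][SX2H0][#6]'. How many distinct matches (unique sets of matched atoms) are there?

[#6][SX2H0][#6] is the SMARTS for a thioether: an aliphatic sulfur bridging two carbons with no H on the sulfur.
The molecule carries 2 separate instances of a methylthio ether (-SCH3) meeting every constraint; each maps to a distinct set of atoms, giving 2 matches.

2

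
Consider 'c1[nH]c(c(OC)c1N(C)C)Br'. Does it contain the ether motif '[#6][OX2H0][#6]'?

The pattern [#6][OX2H0][#6] describes an aliphatic oxygen bridging two carbons with no H on the oxygen — an ether.
The molecule carries a methoxy ether (-OCH3), whose atoms satisfy every constraint of the query, so the pattern matches.

Yes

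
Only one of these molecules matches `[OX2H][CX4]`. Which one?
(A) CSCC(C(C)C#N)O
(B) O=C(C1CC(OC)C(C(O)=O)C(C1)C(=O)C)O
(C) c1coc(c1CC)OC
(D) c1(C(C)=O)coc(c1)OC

A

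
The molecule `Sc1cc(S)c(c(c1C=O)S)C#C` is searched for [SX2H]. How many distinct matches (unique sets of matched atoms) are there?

3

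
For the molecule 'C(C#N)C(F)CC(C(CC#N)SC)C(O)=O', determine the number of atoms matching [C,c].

The query [C,c] means: comma = OR; matches aliphatic or aromatic carbon — same as #6.
Check the 16 heavy atoms by environment: 10× C → match; 1× F → no; 2× N → no; 2× O → no; 1× S → no.
That gives 10 matching atoms.

10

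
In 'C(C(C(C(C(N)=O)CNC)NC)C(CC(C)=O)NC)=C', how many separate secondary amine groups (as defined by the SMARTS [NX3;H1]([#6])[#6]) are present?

[NX3;H1]([#6])[#6] is the SMARTS for a secondary amine: a trivalent nitrogen with one H, bonded to two carbons.
The molecule carries 3 separate instances of an N-methylamino group (-NHCH3) meeting every constraint; each maps to a distinct set of atoms, giving 3 matches.

3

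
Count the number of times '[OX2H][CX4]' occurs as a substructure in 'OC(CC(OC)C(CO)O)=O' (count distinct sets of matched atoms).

2

[OX2H][CX4] is the SMARTS for an aliphatic alcohol: a hydroxyl oxygen bound to an sp3 (X4) carbon.
The molecule carries 2 separate instances of a hydroxyl group (-OH) meeting every constraint; each maps to a distinct set of atoms, giving 2 matches.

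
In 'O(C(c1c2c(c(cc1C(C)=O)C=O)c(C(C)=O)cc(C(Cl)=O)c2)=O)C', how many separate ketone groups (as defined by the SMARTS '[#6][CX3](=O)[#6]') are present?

[#6][CX3](=O)[#6] is the SMARTS for a ketone: a carbonyl carbon (no H) flanked by two carbons.
The molecule carries 2 separate instances of an acetyl/ketone group (-C(=O)CH3) meeting every constraint; each maps to a distinct set of atoms, giving 2 matches.

2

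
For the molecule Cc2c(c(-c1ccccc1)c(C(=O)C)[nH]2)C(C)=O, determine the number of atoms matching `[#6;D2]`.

5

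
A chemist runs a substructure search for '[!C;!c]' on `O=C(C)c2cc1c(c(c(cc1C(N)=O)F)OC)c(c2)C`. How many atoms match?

5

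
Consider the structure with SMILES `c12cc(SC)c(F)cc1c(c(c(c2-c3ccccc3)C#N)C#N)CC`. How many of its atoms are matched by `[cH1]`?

The query [cH1] means: aromatic carbon bearing exactly one hydrogen.
Check the 25 heavy atoms by environment: 9× c (aromatic, H0) → no; 7× c (aromatic, H1) → match; 2× C (H0) → no; 2× N (H0) → no; 1× S (H0) → no; 2× C (H3) → no; 1× C (H2) → no; 1× F (H0) → no.
That gives 7 matching atoms.

7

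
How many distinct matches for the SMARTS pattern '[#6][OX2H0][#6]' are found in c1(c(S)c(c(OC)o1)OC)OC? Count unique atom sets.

3

[#6][OX2H0][#6] is the SMARTS for an ether: an aliphatic oxygen bridging two carbons with no H on the oxygen.
The molecule carries 3 separate instances of a methoxy ether (-OCH3) meeting every constraint; each maps to a distinct set of atoms, giving 3 matches.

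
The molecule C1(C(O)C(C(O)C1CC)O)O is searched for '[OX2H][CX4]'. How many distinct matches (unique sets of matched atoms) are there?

4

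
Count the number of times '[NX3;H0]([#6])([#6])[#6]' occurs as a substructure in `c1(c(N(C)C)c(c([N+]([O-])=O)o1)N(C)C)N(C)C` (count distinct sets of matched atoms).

3

[NX3;H0]([#6])([#6])[#6] is the SMARTS for a tertiary amine: a trivalent nitrogen with no H, bonded to three carbons.
The molecule carries 3 separate instances of a dimethylamino group (-N(CH3)2) meeting every constraint; each maps to a distinct set of atoms, giving 3 matches.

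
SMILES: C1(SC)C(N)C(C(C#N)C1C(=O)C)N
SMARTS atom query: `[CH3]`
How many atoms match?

The query [CH3] means: aliphatic carbon with exactly three hydrogens.
Check the 14 heavy atoms by environment: 5× C (H1) → no; 2× C (H0) → no; 1× N (H0) → no; 1× S (H0) → no; 2× C (H3) → match; 1× O (H0) → no; 2× N (H2) → no.
That gives 2 matching atoms.

2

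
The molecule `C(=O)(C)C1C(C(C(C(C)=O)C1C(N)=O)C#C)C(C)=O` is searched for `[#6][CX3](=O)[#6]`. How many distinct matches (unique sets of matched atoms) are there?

[#6][CX3](=O)[#6] is the SMARTS for a ketone: a carbonyl carbon (no H) flanked by two carbons.
The molecule carries 3 separate instances of an acetyl/ketone group (-C(=O)CH3) meeting every constraint; each maps to a distinct set of atoms, giving 3 matches.

3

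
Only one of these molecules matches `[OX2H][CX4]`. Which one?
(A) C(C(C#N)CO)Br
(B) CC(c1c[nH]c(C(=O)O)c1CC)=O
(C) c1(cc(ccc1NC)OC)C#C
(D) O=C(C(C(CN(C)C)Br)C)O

A

[OX2H][CX4] describes a hydroxyl oxygen bound to an sp3 (X4) carbon (an aliphatic alcohol).
(A) contains a hydroxyl group (-OH), which satisfies every atom and bond constraint.
(B) has a carboxylic acid group (-C(=O)OH) but the -OH is on a CX3 carbonyl carbon, not a CX4 carbon.
(C) has a methoxy ether (-OCH3) but the oxygen has H0 (ether), not H1.
(D) has a carboxylic acid group (-C(=O)OH) but the -OH is on a CX3 carbonyl carbon, not a CX4 carbon.
So the answer is (A).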